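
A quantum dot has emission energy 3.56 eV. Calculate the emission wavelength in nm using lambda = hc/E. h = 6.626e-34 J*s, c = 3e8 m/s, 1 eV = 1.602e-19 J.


Convert energy: E = 3.56 eV = 3.56 * 1.602e-19 = 5.70312e-19 J
lambda = h*c / E = 6.626e-34 * 3e8 / 5.70312e-19
lambda = 3.48546e-07 m = 348.5 nm

348.5


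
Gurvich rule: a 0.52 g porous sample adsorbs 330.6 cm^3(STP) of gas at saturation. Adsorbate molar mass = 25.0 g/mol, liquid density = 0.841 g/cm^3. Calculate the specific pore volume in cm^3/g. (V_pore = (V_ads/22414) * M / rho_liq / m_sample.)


Moles adsorbed n = V_ads / 22414 = 330.6 / 22414 = 1.474971e-02 mol
Liquid volume V_liq = n * M / rho_liq = 1.474971e-02 * 25.0 / 0.841 = 0.43846 cm^3
Specific pore volume V_pore = V_liq / m_sample = 0.43846 / 0.52
V_pore = 0.8432 cm^3/g

0.8432


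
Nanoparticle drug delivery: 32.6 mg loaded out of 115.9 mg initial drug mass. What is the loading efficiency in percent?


Drug loading efficiency = (drug loaded / drug initial) * 100
DLE = 32.6 / 115.9 * 100
DLE = 0.2813 * 100
DLE = 28.13%

28.13


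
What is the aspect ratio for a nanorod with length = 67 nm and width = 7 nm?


Aspect ratio AR = length / diameter
AR = 67 / 7
AR = 9.57

9.57


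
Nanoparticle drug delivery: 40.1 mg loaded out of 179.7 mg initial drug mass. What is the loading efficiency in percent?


Drug loading efficiency = (drug loaded / drug initial) * 100
DLE = 40.1 / 179.7 * 100
DLE = 0.2231 * 100
DLE = 22.31%

22.31


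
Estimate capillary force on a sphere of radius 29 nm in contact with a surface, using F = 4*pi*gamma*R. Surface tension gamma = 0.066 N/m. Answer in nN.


Convert radius: R = 29 nm = 2.9e-08 m
F = 4 * pi * gamma * R
F = 4 * pi * 0.066 * 2.9e-08
F = 2.4052e-08 N = 24.052 nN

24.052


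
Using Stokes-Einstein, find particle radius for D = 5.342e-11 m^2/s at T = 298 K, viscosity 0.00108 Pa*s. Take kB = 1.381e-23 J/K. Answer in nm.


Stokes-Einstein: R = kB*T / (6*pi*eta*D)
R = 1.381e-23 * 298 / (6 * pi * 0.00108 * 5.342e-11)
R = 3.78426e-09 m = 3.78 nm

3.78


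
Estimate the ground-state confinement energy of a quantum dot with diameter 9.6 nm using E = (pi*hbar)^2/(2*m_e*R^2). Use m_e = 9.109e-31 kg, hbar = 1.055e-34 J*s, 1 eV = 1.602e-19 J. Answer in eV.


Radius R = 9.6/2 = 4.8 nm = 4.8e-09 m
E = (pi * 1.055e-34)^2 / (2 * 9.109e-31 * (4.8e-09)^2)
E(J) = 2.61711e-21
E = E(J) / 1.602e-19 = 0.0163 eV

0.0163


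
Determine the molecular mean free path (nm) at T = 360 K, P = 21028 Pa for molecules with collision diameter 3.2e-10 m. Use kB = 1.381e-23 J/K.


Mean free path: lambda = kB*T / (sqrt(2) * pi * d^2 * P)
lambda = 1.381e-23 * 360 / (sqrt(2) * pi * (3.2e-10)^2 * 21028)
lambda = 5.19677e-07 m
lambda = 519.68 nm

519.68


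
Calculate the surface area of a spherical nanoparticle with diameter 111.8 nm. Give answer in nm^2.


Radius r = 111.8/2 = 55.9 nm
Surface area SA = 4 * pi * r^2
SA = 4 * pi * (55.9)^2
SA = 39267.52 nm^2

39267.52


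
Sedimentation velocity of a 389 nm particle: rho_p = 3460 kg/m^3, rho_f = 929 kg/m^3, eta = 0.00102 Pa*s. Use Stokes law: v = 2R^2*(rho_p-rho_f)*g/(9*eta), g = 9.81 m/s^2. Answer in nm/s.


Radius R = 389/2 nm = 1.945e-07 m
Density difference = 3460 - 929 = 2531 kg/m^3
v = 2 * R^2 * (rho_p - rho_f) * g / (9 * eta)
v = 2 * (1.945e-07)^2 * 2531 * 9.81 / (9 * 0.00102)
v = 2.04639e-07 m/s = 204.6387 nm/s

204.6387


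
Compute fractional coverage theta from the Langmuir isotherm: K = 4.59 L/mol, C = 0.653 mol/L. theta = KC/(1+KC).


Langmuir isotherm: theta = K*C / (1 + K*C)
K*C = 4.59 * 0.653 = 2.99727
theta = 2.99727 / (1 + 2.99727) = 2.99727 / 3.99727
theta = 0.7498

0.7498


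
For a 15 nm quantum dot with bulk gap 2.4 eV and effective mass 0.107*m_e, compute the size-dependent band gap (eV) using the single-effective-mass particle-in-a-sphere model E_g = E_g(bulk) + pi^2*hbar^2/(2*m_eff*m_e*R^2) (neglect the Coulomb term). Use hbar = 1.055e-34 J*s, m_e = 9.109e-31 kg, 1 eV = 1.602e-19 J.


Radius R = 15/2 nm = 7.5e-09 m
Confinement energy dE = pi^2 * hbar^2 / (2 * m_eff * m_e * R^2)
dE = pi^2 * (1.055e-34)^2 / (2 * 0.107 * 9.109e-31 * (7.5e-09)^2) J, divided by 1.602e-19 J/eV
dE = 0.0625 eV
Total band gap = E_g(bulk) + dE = 2.4 + 0.0625 = 2.4625 eV

2.4625


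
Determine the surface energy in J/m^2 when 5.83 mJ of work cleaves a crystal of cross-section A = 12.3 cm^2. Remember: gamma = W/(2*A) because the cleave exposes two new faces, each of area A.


Convert: A = 12.3 cm^2 = 0.00123 m^2, W = 5.83 mJ = 0.00583 J
Cleaving exposes two faces of area A, so total new surface = 2*A and gamma = W / (2*A)
gamma = 0.00583 / (2 * 0.00123)
gamma = 2.37 J/m^2

2.37


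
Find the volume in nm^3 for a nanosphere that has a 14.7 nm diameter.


Radius r = 14.7/2 = 7.35 nm
Volume V = (4/3) * pi * r^3
V = (4/3) * pi * (7.35)^3
V = 1663.22 nm^3

1663.22


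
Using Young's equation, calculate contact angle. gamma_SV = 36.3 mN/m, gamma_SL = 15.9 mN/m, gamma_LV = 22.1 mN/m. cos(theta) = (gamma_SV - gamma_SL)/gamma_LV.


cos(theta) = (gamma_SV - gamma_SL) / gamma_LV
cos(theta) = (36.3 - 15.9) / 22.1
cos(theta) = 0.923077
theta = arccos(0.923077) = 22.62 degrees

22.62


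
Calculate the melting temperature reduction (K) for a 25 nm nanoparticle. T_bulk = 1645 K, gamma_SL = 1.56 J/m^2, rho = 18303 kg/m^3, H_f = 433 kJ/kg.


Radius R = 25/2 = 12.5 nm = 1.25e-08 m
Convert H_f = 433 kJ/kg = 433000 J/kg
dT = 2 * gamma_SL * T_bulk / (rho * H_f * R)
dT = 2 * 1.56 * 1645 / (18303 * 433000 * 1.25e-08)
dT = 51.8 K

51.8


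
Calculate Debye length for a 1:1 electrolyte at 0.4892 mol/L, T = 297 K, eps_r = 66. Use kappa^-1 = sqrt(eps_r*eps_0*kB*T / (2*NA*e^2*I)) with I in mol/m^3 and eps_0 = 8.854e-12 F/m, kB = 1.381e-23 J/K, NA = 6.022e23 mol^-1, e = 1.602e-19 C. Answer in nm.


Ionic strength I = 0.4892 * 1^2 * 1000 = 489.2 mol/m^3
kappa^-1 = sqrt(66 * 8.854e-12 * 1.381e-23 * 297 / (2 * 6.022e23 * (1.602e-19)^2 * 489.2))
kappa^-1 = 0.398 nm

0.398


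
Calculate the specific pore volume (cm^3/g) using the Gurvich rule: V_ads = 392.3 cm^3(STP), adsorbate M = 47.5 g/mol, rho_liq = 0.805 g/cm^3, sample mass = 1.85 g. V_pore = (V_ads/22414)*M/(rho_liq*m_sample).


Moles adsorbed n = V_ads / 22414 = 392.3 / 22414 = 1.750245e-02 mol
Liquid volume V_liq = n * M / rho_liq = 1.750245e-02 * 47.5 / 0.805 = 1.03275 cm^3
Specific pore volume V_pore = V_liq / m_sample = 1.03275 / 1.85
V_pore = 0.5582 cm^3/g

0.5582


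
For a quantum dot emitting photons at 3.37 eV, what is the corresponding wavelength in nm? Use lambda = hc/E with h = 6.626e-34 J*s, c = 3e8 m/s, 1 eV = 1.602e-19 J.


Convert energy: E = 3.37 eV = 3.37 * 1.602e-19 = 5.39874e-19 J
lambda = h*c / E = 6.626e-34 * 3e8 / 5.39874e-19
lambda = 3.68197e-07 m = 368.2 nm

368.2


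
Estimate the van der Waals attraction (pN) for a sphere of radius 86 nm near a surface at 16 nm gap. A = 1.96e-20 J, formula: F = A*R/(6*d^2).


Convert to SI: R = 86 nm = 8.6e-08 m, d = 16 nm = 1.6e-08 m
F = A * R / (6 * d^2)
F = 1.96e-20 * 8.6e-08 / (6 * (1.6e-08)^2)
F = 1.0974e-12 N = 1.097 pN

1.097


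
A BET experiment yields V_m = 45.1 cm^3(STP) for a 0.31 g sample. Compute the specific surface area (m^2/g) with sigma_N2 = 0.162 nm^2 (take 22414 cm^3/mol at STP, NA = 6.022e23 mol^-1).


Number of moles in monolayer = V_m / 22414 = 45.1 / 22414 = 0.00201214
Number of molecules = moles * NA = 0.00201214 * 6.022e23
SA = molecules * sigma / mass
SA = (45.1 / 22414) * 6.022e23 * 0.162e-18 / 0.31
SA = 633.2 m^2/g

633.2


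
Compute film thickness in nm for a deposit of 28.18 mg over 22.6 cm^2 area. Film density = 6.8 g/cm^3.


Convert: m = 28.18 mg = 2.8180e-05 kg, A = 22.6 cm^2 = 2.2600e-03 m^2, rho = 6.8 g/cm^3 = 6800 kg/m^3
t = m / (A * rho)
t = 2.8180e-05 / (2.2600e-03 * 6800)
t = 1.8337e-06 m = 1833.7 nm

1833.7


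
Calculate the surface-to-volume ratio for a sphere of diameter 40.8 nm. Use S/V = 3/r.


Radius r = 40.8/2 = 20.4 nm
S/V = 3 / r = 3 / 20.4
S/V = 0.1471 nm^-1

0.1471


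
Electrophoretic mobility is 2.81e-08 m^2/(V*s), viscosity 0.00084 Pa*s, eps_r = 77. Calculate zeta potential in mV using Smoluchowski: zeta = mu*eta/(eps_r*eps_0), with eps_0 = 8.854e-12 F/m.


Smoluchowski equation: zeta = mu * eta / (eps_r * eps_0)
zeta = 2.81e-08 * 0.00084 / (77 * 8.854e-12)
zeta = 0.034622 V = 34.62 mV

34.62


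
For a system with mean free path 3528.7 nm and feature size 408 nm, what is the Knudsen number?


Knudsen number Kn = lambda / L
Kn = 3528.7 / 408
Kn = 8.6488

8.6488


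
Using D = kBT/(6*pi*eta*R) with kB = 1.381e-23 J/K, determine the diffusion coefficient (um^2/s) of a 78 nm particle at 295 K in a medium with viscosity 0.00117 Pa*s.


Radius R = 78/2 = 39 nm = 3.9e-08 m
D = kB*T / (6*pi*eta*R)
D = 1.381e-23 * 295 / (6 * pi * 0.00117 * 3.9e-08)
D = 4.73657e-12 m^2/s = 4.737 um^2/s

4.737


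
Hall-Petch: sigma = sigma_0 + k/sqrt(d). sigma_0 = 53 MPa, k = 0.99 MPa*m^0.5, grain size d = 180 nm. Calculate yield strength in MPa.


d = 180 nm = 1.8e-07 m
sqrt(d) = 0.0004242641
Hall-Petch contribution = k / sqrt(d) = 0.99 / 0.0004242641 = 2333.5 MPa
sigma = sigma_0 + k/sqrt(d) = 53 + 2333.5 = 2386.5 MPa

2386.5


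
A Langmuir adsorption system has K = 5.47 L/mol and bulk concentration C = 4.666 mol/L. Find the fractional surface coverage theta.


Langmuir isotherm: theta = K*C / (1 + K*C)
K*C = 5.47 * 4.666 = 25.52302
theta = 25.52302 / (1 + 25.52302) = 25.52302 / 26.52302
theta = 0.9623

0.9623


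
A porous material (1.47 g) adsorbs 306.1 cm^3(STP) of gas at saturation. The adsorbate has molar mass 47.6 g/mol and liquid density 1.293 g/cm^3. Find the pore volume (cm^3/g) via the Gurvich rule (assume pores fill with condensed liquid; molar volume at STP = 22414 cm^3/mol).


Moles adsorbed n = V_ads / 22414 = 306.1 / 22414 = 1.365664e-02 mol
Liquid volume V_liq = n * M / rho_liq = 1.365664e-02 * 47.6 / 1.293 = 0.50275 cm^3
Specific pore volume V_pore = V_liq / m_sample = 0.50275 / 1.47
V_pore = 0.342 cm^3/g

0.342


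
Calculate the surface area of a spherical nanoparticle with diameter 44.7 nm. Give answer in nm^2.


Radius r = 44.7/2 = 22.35 nm
Surface area SA = 4 * pi * r^2
SA = 4 * pi * (22.35)^2
SA = 6277.18 nm^2

6277.18


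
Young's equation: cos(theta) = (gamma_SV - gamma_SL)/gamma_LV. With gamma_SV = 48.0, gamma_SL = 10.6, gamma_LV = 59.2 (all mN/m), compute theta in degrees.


cos(theta) = (gamma_SV - gamma_SL) / gamma_LV
cos(theta) = (48.0 - 10.6) / 59.2
cos(theta) = 0.631757
theta = arccos(0.631757) = 50.82 degrees

50.82


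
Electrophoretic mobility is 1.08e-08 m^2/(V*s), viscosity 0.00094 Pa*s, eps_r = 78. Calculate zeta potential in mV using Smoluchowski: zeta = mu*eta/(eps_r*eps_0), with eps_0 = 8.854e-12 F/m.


Smoluchowski equation: zeta = mu * eta / (eps_r * eps_0)
zeta = 1.08e-08 * 0.00094 / (78 * 8.854e-12)
zeta = 0.0147 V = 14.7 mV

14.7


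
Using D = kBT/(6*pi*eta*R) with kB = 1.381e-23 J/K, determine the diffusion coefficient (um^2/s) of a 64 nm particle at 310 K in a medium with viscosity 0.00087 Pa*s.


Radius R = 64/2 = 32 nm = 3.2e-08 m
D = kB*T / (6*pi*eta*R)
D = 1.381e-23 * 310 / (6 * pi * 0.00087 * 3.2e-08)
D = 8.15802e-12 m^2/s = 8.158 um^2/s

8.158


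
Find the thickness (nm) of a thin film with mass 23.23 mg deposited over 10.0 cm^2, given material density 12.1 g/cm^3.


Convert: m = 23.23 mg = 2.3230e-05 kg, A = 10.0 cm^2 = 1.0000e-03 m^2, rho = 12.1 g/cm^3 = 12100 kg/m^3
t = m / (A * rho)
t = 2.3230e-05 / (1.0000e-03 * 12100)
t = 1.9198e-06 m = 1919.8 nm

1919.8


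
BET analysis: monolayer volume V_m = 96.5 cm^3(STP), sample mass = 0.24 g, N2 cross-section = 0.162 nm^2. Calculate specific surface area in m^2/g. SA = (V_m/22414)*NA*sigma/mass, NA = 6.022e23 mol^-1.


Number of moles in monolayer = V_m / 22414 = 96.5 / 22414 = 0.00430534
Number of molecules = moles * NA = 0.00430534 * 6.022e23
SA = molecules * sigma / mass
SA = (96.5 / 22414) * 6.022e23 * 0.162e-18 / 0.24
SA = 1750.1 m^2/g

1750.1


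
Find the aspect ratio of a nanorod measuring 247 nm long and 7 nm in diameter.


Aspect ratio AR = length / diameter
AR = 247 / 7
AR = 35.29

35.29


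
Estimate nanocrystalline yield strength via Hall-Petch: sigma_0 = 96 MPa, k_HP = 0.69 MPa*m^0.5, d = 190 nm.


d = 190 nm = 1.9e-07 m
sqrt(d) = 0.0004358899
Hall-Petch contribution = k / sqrt(d) = 0.69 / 0.0004358899 = 1583.0 MPa
sigma = sigma_0 + k/sqrt(d) = 96 + 1583.0 = 1679.0 MPa

1679.0


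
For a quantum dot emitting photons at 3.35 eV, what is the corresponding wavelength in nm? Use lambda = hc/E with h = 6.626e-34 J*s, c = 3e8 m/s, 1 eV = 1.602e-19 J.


Convert energy: E = 3.35 eV = 3.35 * 1.602e-19 = 5.3667e-19 J
lambda = h*c / E = 6.626e-34 * 3e8 / 5.3667e-19
lambda = 3.70395e-07 m = 370.4 nm

370.4


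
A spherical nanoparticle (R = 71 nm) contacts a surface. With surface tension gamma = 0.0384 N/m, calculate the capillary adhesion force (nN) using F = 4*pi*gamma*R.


Convert radius: R = 71 nm = 7.1e-08 m
F = 4 * pi * gamma * R
F = 4 * pi * 0.0384 * 7.1e-08
F = 3.4261e-08 N = 34.261 nN

34.261


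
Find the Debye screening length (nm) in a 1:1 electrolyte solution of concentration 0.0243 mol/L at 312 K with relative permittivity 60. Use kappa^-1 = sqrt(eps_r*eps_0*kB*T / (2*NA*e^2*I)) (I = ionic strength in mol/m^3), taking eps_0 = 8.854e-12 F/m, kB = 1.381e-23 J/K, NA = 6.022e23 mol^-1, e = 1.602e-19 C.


Ionic strength I = 0.0243 * 1^2 * 1000 = 24.3 mol/m^3
kappa^-1 = sqrt(60 * 8.854e-12 * 1.381e-23 * 312 / (2 * 6.022e23 * (1.602e-19)^2 * 24.3))
kappa^-1 = 1.746 nm

1.746


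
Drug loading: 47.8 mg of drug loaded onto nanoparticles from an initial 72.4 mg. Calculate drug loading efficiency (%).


Drug loading efficiency = (drug loaded / drug initial) * 100
DLE = 47.8 / 72.4 * 100
DLE = 0.6602 * 100
DLE = 66.02%

66.02


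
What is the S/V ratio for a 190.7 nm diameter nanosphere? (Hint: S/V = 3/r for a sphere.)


Radius r = 190.7/2 = 95.35 nm
S/V = 3 / r = 3 / 95.35
S/V = 0.0315 nm^-1

0.0315


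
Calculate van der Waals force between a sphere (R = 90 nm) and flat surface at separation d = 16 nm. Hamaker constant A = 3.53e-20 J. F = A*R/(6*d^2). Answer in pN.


Convert to SI: R = 90 nm = 9e-08 m, d = 16 nm = 1.6e-08 m
F = A * R / (6 * d^2)
F = 3.53e-20 * 9e-08 / (6 * (1.6e-08)^2)
F = 2.06836e-12 N = 2.068 pN

2.068


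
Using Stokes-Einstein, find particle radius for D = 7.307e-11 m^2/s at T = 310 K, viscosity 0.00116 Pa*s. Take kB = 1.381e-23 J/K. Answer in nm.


Stokes-Einstein: R = kB*T / (6*pi*eta*D)
R = 1.381e-23 * 310 / (6 * pi * 0.00116 * 7.307e-11)
R = 2.67952e-09 m = 2.68 nm

2.68


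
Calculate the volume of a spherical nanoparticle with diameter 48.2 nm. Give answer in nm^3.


Radius r = 48.2/2 = 24.1 nm
Volume V = (4/3) * pi * r^3
V = (4/3) * pi * (24.1)^3
V = 58632.68 nm^3

58632.68


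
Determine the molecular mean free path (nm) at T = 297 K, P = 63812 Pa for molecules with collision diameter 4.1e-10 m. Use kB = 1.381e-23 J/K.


Mean free path: lambda = kB*T / (sqrt(2) * pi * d^2 * P)
lambda = 1.381e-23 * 297 / (sqrt(2) * pi * (4.1e-10)^2 * 63812)
lambda = 8.60627e-08 m
lambda = 86.06 nm

86.06


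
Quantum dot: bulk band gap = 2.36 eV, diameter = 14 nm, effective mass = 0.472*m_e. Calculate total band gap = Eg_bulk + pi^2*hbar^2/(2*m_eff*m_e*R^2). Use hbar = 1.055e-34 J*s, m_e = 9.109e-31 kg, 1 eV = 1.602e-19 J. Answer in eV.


Radius R = 14/2 nm = 7e-09 m
Confinement energy dE = pi^2 * hbar^2 / (2 * m_eff * m_e * R^2)
dE = pi^2 * (1.055e-34)^2 / (2 * 0.472 * 9.109e-31 * (7e-09)^2) J, divided by 1.602e-19 J/eV
dE = 0.0163 eV
Total band gap = E_g(bulk) + dE = 2.36 + 0.0163 = 2.3763 eV

2.3763


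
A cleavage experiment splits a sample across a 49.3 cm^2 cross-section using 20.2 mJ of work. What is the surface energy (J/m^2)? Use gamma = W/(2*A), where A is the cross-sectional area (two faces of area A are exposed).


Convert: A = 49.3 cm^2 = 0.00493 m^2, W = 20.2 mJ = 0.0202 J
Cleaving exposes two faces of area A, so total new surface = 2*A and gamma = W / (2*A)
gamma = 0.0202 / (2 * 0.00493)
gamma = 2.049 J/m^2

2.049


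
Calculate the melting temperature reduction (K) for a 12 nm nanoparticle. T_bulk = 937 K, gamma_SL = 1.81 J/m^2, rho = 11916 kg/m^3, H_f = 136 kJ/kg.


Radius R = 12/2 = 6 nm = 6e-09 m
Convert H_f = 136 kJ/kg = 136000 J/kg
dT = 2 * gamma_SL * T_bulk / (rho * H_f * R)
dT = 2 * 1.81 * 937 / (11916 * 136000 * 6e-09)
dT = 348.8 K

348.8


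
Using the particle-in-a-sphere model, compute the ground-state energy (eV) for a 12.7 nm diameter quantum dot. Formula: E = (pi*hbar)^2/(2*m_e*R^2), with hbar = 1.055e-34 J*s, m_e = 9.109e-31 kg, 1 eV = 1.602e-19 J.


Radius R = 12.7/2 = 6.35 nm = 6.35e-09 m
E = (pi * 1.055e-34)^2 / (2 * 9.109e-31 * (6.35e-09)^2)
E(J) = 1.4954e-21
E = E(J) / 1.602e-19 = 0.0093 eV

0.0093


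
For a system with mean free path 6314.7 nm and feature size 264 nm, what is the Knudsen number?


Knudsen number Kn = lambda / L
Kn = 6314.7 / 264
Kn = 23.9193

23.9193


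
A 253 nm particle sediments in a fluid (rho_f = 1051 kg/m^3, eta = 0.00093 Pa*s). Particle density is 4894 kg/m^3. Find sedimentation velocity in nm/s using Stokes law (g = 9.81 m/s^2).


Radius R = 253/2 nm = 1.265e-07 m
Density difference = 4894 - 1051 = 3843 kg/m^3
v = 2 * R^2 * (rho_p - rho_f) * g / (9 * eta)
v = 2 * (1.265e-07)^2 * 3843 * 9.81 / (9 * 0.00093)
v = 1.44153e-07 m/s = 144.1534 nm/s

144.1534


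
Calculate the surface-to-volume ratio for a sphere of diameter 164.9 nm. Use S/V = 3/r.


Radius r = 164.9/2 = 82.45 nm
S/V = 3 / r = 3 / 82.45
S/V = 0.0364 nm^-1

0.0364


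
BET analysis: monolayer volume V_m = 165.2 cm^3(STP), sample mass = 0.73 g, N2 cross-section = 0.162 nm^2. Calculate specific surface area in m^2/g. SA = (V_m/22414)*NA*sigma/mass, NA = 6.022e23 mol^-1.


Number of moles in monolayer = V_m / 22414 = 165.2 / 22414 = 0.00737039
Number of molecules = moles * NA = 0.00737039 * 6.022e23
SA = molecules * sigma / mass
SA = (165.2 / 22414) * 6.022e23 * 0.162e-18 / 0.73
SA = 985.0 m^2/g

985.0


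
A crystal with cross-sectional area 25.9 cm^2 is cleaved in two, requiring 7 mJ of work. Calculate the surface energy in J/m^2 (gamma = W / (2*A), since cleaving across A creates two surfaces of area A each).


Convert: A = 25.9 cm^2 = 0.00259 m^2, W = 7 mJ = 0.007 J
Cleaving exposes two faces of area A, so total new surface = 2*A and gamma = W / (2*A)
gamma = 0.007 / (2 * 0.00259)
gamma = 1.351 J/m^2

1.351


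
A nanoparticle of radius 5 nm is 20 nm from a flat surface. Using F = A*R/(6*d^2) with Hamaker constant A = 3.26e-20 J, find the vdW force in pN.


Convert to SI: R = 5 nm = 5e-09 m, d = 20 nm = 2e-08 m
F = A * R / (6 * d^2)
F = 3.26e-20 * 5e-09 / (6 * (2e-08)^2)
F = 6.79167e-14 N = 0.068 pN

0.068


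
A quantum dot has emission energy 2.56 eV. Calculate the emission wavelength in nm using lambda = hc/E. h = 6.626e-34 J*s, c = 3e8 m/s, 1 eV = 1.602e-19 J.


Convert energy: E = 2.56 eV = 2.56 * 1.602e-19 = 4.10112e-19 J
lambda = h*c / E = 6.626e-34 * 3e8 / 4.10112e-19
lambda = 4.84697e-07 m = 484.7 nm

484.7


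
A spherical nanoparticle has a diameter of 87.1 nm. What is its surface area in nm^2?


Radius r = 87.1/2 = 43.55 nm
Surface area SA = 4 * pi * r^2
SA = 4 * pi * (43.55)^2
SA = 23833.41 nm^2

23833.41


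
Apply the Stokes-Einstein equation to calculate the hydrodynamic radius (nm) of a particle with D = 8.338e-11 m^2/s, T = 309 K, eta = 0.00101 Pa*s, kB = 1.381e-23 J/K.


Stokes-Einstein: R = kB*T / (6*pi*eta*D)
R = 1.381e-23 * 309 / (6 * pi * 0.00101 * 8.338e-11)
R = 2.68824e-09 m = 2.69 nm

2.69


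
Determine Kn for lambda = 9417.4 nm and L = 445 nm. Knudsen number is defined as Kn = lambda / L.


Knudsen number Kn = lambda / L
Kn = 9417.4 / 445
Kn = 21.1627

21.1627


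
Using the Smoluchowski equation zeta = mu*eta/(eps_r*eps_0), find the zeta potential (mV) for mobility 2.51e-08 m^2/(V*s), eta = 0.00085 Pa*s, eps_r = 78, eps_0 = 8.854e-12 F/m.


Smoluchowski equation: zeta = mu * eta / (eps_r * eps_0)
zeta = 2.51e-08 * 0.00085 / (78 * 8.854e-12)
zeta = 0.030893 V = 30.89 mV

30.89


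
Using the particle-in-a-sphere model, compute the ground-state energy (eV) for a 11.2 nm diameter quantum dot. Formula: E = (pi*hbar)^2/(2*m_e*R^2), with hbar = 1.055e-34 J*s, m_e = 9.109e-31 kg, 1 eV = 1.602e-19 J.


Radius R = 11.2/2 = 5.6 nm = 5.6e-09 m
E = (pi * 1.055e-34)^2 / (2 * 9.109e-31 * (5.6e-09)^2)
E(J) = 1.92277e-21
E = E(J) / 1.602e-19 = 0.012 eV

0.012


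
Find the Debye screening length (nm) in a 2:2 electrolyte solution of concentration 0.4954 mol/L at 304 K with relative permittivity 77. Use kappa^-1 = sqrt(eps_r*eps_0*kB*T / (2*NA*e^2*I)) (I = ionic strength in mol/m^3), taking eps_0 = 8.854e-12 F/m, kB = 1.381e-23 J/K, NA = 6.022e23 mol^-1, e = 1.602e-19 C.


Ionic strength I = 0.4954 * 2^2 * 1000 = 1981.6 mol/m^3
kappa^-1 = sqrt(77 * 8.854e-12 * 1.381e-23 * 304 / (2 * 6.022e23 * (1.602e-19)^2 * 1981.6))
kappa^-1 = 0.216 nm

0.216


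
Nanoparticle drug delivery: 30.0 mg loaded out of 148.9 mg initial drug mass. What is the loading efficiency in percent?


Drug loading efficiency = (drug loaded / drug initial) * 100
DLE = 30.0 / 148.9 * 100
DLE = 0.2015 * 100
DLE = 20.15%

20.15


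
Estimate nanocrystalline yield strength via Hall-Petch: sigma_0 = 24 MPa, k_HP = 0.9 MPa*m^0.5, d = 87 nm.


d = 87 nm = 8.7e-08 m
sqrt(d) = 0.0002949576
Hall-Petch contribution = k / sqrt(d) = 0.9 / 0.0002949576 = 3051.3 MPa
sigma = sigma_0 + k/sqrt(d) = 24 + 3051.3 = 3075.3 MPa

3075.3


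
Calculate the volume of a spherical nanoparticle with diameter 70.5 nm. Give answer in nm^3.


Radius r = 70.5/2 = 35.25 nm
Volume V = (4/3) * pi * r^3
V = (4/3) * pi * (35.25)^3
V = 183470.39 nm^3

183470.39


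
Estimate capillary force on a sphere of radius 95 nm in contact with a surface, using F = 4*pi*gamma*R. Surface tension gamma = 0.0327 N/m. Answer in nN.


Convert radius: R = 95 nm = 9.5e-08 m
F = 4 * pi * gamma * R
F = 4 * pi * 0.0327 * 9.5e-08
F = 3.90374e-08 N = 39.0374 nN

39.0374


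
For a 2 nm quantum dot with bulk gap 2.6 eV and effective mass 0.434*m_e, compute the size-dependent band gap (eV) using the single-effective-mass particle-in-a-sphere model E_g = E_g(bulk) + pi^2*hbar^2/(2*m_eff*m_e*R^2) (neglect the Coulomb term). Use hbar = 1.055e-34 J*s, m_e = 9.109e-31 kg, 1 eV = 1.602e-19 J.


Radius R = 2/2 nm = 1e-09 m
Confinement energy dE = pi^2 * hbar^2 / (2 * m_eff * m_e * R^2)
dE = pi^2 * (1.055e-34)^2 / (2 * 0.434 * 9.109e-31 * (1e-09)^2) J, divided by 1.602e-19 J/eV
dE = 0.8673 eV
Total band gap = E_g(bulk) + dE = 2.6 + 0.8673 = 3.4673 eV

3.4673


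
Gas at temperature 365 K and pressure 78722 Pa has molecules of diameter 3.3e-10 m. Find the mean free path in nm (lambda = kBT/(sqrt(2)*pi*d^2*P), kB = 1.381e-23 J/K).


Mean free path: lambda = kB*T / (sqrt(2) * pi * d^2 * P)
lambda = 1.381e-23 * 365 / (sqrt(2) * pi * (3.3e-10)^2 * 78722)
lambda = 1.32342e-07 m
lambda = 132.34 nm

132.34


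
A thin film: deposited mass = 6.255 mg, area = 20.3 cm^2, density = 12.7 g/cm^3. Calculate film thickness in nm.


Convert: m = 6.255 mg = 6.2550e-06 kg, A = 20.3 cm^2 = 2.0300e-03 m^2, rho = 12.7 g/cm^3 = 12700 kg/m^3
t = m / (A * rho)
t = 6.2550e-06 / (2.0300e-03 * 12700)
t = 2.4262e-07 m = 242.6 nm

242.6


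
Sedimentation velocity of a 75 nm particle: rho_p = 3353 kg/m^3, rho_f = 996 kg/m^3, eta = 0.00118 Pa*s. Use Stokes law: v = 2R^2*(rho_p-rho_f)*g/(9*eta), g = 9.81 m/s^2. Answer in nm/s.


Radius R = 75/2 nm = 3.75e-08 m
Density difference = 3353 - 996 = 2357 kg/m^3
v = 2 * R^2 * (rho_p - rho_f) * g / (9 * eta)
v = 2 * (3.75e-08)^2 * 2357 * 9.81 / (9 * 0.00118)
v = 6.12346e-09 m/s = 6.1235 nm/s

6.1235


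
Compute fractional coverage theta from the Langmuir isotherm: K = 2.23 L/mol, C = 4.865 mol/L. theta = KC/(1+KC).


Langmuir isotherm: theta = K*C / (1 + K*C)
K*C = 2.23 * 4.865 = 10.84895
theta = 10.84895 / (1 + 10.84895) = 10.84895 / 11.84895
theta = 0.9156

0.9156


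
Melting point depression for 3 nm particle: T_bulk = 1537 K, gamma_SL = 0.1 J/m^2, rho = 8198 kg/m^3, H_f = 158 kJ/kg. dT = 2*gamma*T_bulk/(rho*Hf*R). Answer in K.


Radius R = 3/2 = 1.5 nm = 1.5e-09 m
Convert H_f = 158 kJ/kg = 158000 J/kg
dT = 2 * gamma_SL * T_bulk / (rho * H_f * R)
dT = 2 * 0.1 * 1537 / (8198 * 158000 * 1.5e-09)
dT = 158.2 K

158.2


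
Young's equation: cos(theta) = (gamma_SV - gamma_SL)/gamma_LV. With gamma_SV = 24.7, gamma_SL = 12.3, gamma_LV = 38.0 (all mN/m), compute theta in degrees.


cos(theta) = (gamma_SV - gamma_SL) / gamma_LV
cos(theta) = (24.7 - 12.3) / 38.0
cos(theta) = 0.326316
theta = arccos(0.326316) = 70.95 degrees

70.95


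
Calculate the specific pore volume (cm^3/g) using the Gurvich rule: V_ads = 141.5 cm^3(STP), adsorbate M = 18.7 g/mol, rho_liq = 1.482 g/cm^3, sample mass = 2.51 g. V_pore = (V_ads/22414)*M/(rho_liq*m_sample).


Moles adsorbed n = V_ads / 22414 = 141.5 / 22414 = 6.313019e-03 mol
Liquid volume V_liq = n * M / rho_liq = 6.313019e-03 * 18.7 / 1.482 = 0.07966 cm^3
Specific pore volume V_pore = V_liq / m_sample = 0.07966 / 2.51
V_pore = 0.0317 cm^3/g

0.0317


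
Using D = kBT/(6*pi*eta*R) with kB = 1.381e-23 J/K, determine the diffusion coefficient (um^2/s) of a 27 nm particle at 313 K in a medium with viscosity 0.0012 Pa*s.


Radius R = 27/2 = 13.5 nm = 1.35e-08 m
D = kB*T / (6*pi*eta*R)
D = 1.381e-23 * 313 / (6 * pi * 0.0012 * 1.35e-08)
D = 1.41554e-11 m^2/s = 14.155 um^2/s

14.155


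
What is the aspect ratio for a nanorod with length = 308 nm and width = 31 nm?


Aspect ratio AR = length / diameter
AR = 308 / 31
AR = 9.94

9.94


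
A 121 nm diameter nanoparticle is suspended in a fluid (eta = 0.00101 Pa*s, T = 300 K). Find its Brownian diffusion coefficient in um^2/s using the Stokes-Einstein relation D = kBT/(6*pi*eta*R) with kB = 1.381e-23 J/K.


Radius R = 121/2 = 60.5 nm = 6.05e-08 m
D = kB*T / (6*pi*eta*R)
D = 1.381e-23 * 300 / (6 * pi * 0.00101 * 6.05e-08)
D = 3.59697e-12 m^2/s = 3.597 um^2/s

3.597


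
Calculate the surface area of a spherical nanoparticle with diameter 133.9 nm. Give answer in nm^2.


Radius r = 133.9/2 = 66.95 nm
Surface area SA = 4 * pi * r^2
SA = 4 * pi * (66.95)^2
SA = 56326.27 nm^2

56326.27


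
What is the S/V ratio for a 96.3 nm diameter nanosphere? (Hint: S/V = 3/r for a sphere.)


Radius r = 96.3/2 = 48.15 nm
S/V = 3 / r = 3 / 48.15
S/V = 0.0623 nm^-1

0.0623


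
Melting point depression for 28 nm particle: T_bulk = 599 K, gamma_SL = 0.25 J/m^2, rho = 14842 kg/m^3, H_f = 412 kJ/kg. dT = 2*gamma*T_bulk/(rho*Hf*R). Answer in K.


Radius R = 28/2 = 14 nm = 1.4e-08 m
Convert H_f = 412 kJ/kg = 412000 J/kg
dT = 2 * gamma_SL * T_bulk / (rho * H_f * R)
dT = 2 * 0.25 * 599 / (14842 * 412000 * 1.4e-08)
dT = 3.5 K

3.5


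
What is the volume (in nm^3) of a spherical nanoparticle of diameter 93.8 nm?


Radius r = 93.8/2 = 46.9 nm
Volume V = (4/3) * pi * r^3
V = (4/3) * pi * (46.9)^3
V = 432122.76 nm^3

432122.76


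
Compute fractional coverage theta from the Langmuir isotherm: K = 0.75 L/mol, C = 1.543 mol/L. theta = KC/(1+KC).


Langmuir isotherm: theta = K*C / (1 + K*C)
K*C = 0.75 * 1.543 = 1.15725
theta = 1.15725 / (1 + 1.15725) = 1.15725 / 2.15725
theta = 0.5364

0.5364


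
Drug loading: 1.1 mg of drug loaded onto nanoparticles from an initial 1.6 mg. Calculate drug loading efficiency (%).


Drug loading efficiency = (drug loaded / drug initial) * 100
DLE = 1.1 / 1.6 * 100
DLE = 0.6875 * 100
DLE = 68.75%

68.75


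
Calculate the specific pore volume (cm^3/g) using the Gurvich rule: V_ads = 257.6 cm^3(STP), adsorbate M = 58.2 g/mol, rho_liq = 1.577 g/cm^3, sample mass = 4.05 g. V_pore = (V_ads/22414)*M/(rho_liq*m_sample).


Moles adsorbed n = V_ads / 22414 = 257.6 / 22414 = 1.149282e-02 mol
Liquid volume V_liq = n * M / rho_liq = 1.149282e-02 * 58.2 / 1.577 = 0.42415 cm^3
Specific pore volume V_pore = V_liq / m_sample = 0.42415 / 4.05
V_pore = 0.1047 cm^3/g

0.1047


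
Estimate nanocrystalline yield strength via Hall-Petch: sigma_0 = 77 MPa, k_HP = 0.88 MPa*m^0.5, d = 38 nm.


d = 38 nm = 3.8e-08 m
sqrt(d) = 0.0001949359
Hall-Petch contribution = k / sqrt(d) = 0.88 / 0.0001949359 = 4514.3 MPa
sigma = sigma_0 + k/sqrt(d) = 77 + 4514.3 = 4591.3 MPa

4591.3


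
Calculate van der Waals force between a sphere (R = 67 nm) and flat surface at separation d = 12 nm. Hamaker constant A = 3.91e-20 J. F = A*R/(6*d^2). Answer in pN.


Convert to SI: R = 67 nm = 6.7e-08 m, d = 12 nm = 1.2e-08 m
F = A * R / (6 * d^2)
F = 3.91e-20 * 6.7e-08 / (6 * (1.2e-08)^2)
F = 3.03206e-12 N = 3.032 pN

3.032


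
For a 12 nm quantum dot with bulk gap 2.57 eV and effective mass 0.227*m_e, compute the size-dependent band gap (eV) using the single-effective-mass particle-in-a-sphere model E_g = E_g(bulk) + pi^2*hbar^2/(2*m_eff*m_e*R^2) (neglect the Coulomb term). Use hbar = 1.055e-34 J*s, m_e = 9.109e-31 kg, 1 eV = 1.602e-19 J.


Radius R = 12/2 nm = 6e-09 m
Confinement energy dE = pi^2 * hbar^2 / (2 * m_eff * m_e * R^2)
dE = pi^2 * (1.055e-34)^2 / (2 * 0.227 * 9.109e-31 * (6e-09)^2) J, divided by 1.602e-19 J/eV
dE = 0.0461 eV
Total band gap = E_g(bulk) + dE = 2.57 + 0.0461 = 2.6161 eV

2.6161


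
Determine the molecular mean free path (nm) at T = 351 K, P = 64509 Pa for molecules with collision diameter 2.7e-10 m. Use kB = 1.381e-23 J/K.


Mean free path: lambda = kB*T / (sqrt(2) * pi * d^2 * P)
lambda = 1.381e-23 * 351 / (sqrt(2) * pi * (2.7e-10)^2 * 64509)
lambda = 2.32e-07 m
lambda = 232.0 nm

232.0


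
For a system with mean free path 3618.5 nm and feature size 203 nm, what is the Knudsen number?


Knudsen number Kn = lambda / L
Kn = 3618.5 / 203
Kn = 17.8251

17.8251


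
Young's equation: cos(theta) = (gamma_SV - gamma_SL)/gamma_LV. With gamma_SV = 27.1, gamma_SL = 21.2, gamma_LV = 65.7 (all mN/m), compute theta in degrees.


cos(theta) = (gamma_SV - gamma_SL) / gamma_LV
cos(theta) = (27.1 - 21.2) / 65.7
cos(theta) = 0.089802
theta = arccos(0.089802) = 84.85 degrees

84.85


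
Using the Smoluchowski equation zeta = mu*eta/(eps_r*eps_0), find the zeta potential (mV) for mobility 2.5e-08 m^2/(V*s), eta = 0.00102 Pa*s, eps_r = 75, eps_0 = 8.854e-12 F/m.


Smoluchowski equation: zeta = mu * eta / (eps_r * eps_0)
zeta = 2.5e-08 * 0.00102 / (75 * 8.854e-12)
zeta = 0.038401 V = 38.4 mV

38.4


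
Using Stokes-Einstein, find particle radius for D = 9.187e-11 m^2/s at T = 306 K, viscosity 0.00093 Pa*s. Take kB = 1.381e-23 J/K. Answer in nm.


Stokes-Einstein: R = kB*T / (6*pi*eta*D)
R = 1.381e-23 * 306 / (6 * pi * 0.00093 * 9.187e-11)
R = 2.62396e-09 m = 2.62 nm

2.62


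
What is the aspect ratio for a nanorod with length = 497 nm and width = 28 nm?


Aspect ratio AR = length / diameter
AR = 497 / 28
AR = 17.75

17.75


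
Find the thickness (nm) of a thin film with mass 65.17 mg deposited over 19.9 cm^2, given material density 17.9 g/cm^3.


Convert: m = 65.17 mg = 6.5170e-05 kg, A = 19.9 cm^2 = 1.9900e-03 m^2, rho = 17.9 g/cm^3 = 17900 kg/m^3
t = m / (A * rho)
t = 6.5170e-05 / (1.9900e-03 * 17900)
t = 1.8295e-06 m = 1829.5 nm

1829.5


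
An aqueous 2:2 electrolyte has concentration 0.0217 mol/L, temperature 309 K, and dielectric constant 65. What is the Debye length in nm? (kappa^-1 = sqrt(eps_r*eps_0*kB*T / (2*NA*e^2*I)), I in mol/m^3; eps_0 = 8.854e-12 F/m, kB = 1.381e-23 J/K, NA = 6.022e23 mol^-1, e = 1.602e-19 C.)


Ionic strength I = 0.0217 * 2^2 * 1000 = 86.8 mol/m^3
kappa^-1 = sqrt(65 * 8.854e-12 * 1.381e-23 * 309 / (2 * 6.022e23 * (1.602e-19)^2 * 86.8))
kappa^-1 = 0.957 nm

0.957


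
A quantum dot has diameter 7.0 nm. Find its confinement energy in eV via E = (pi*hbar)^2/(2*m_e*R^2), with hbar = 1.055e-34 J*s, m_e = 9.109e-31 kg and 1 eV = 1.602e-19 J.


Radius R = 7.0/2 = 3.5 nm = 3.5e-09 m
E = (pi * 1.055e-34)^2 / (2 * 9.109e-31 * (3.5e-09)^2)
E(J) = 4.9223e-21
E = E(J) / 1.602e-19 = 0.0307 eV

0.0307


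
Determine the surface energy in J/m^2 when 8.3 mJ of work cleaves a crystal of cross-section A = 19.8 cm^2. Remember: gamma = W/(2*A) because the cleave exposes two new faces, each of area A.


Convert: A = 19.8 cm^2 = 0.00198 m^2, W = 8.3 mJ = 0.0083 J
Cleaving exposes two faces of area A, so total new surface = 2*A and gamma = W / (2*A)
gamma = 0.0083 / (2 * 0.00198)
gamma = 2.096 J/m^2

2.096


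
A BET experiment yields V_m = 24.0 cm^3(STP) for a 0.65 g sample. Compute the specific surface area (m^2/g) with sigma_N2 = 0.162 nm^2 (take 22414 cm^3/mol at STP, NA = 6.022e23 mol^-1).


Number of moles in monolayer = V_m / 22414 = 24.0 / 22414 = 0.00107076
Number of molecules = moles * NA = 0.00107076 * 6.022e23
SA = molecules * sigma / mass
SA = (24.0 / 22414) * 6.022e23 * 0.162e-18 / 0.65
SA = 160.7 m^2/g

160.7


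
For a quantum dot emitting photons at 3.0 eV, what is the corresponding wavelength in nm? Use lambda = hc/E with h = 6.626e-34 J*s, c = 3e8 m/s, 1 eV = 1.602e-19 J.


Convert energy: E = 3.0 eV = 3.0 * 1.602e-19 = 4.806e-19 J
lambda = h*c / E = 6.626e-34 * 3e8 / 4.806e-19
lambda = 4.13608e-07 m = 413.6 nm

413.6


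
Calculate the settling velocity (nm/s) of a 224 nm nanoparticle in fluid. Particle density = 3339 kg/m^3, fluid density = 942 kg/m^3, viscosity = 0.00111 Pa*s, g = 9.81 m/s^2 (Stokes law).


Radius R = 224/2 nm = 1.12e-07 m
Density difference = 3339 - 942 = 2397 kg/m^3
v = 2 * R^2 * (rho_p - rho_f) * g / (9 * eta)
v = 2 * (1.12e-07)^2 * 2397 * 9.81 / (9 * 0.00111)
v = 5.90524e-08 m/s = 59.0524 nm/s

59.0524


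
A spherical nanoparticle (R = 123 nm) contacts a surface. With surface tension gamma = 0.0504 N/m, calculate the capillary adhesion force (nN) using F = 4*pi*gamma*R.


Convert radius: R = 123 nm = 1.23e-07 m
F = 4 * pi * gamma * R
F = 4 * pi * 0.0504 * 1.23e-07
F = 7.79014e-08 N = 77.9014 nN

77.9014


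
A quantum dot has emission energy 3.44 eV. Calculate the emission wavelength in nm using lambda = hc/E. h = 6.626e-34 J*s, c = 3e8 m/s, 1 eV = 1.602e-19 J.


Convert energy: E = 3.44 eV = 3.44 * 1.602e-19 = 5.51088e-19 J
lambda = h*c / E = 6.626e-34 * 3e8 / 5.51088e-19
lambda = 3.60705e-07 m = 360.7 nm

360.7


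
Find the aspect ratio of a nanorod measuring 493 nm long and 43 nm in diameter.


Aspect ratio AR = length / diameter
AR = 493 / 43
AR = 11.47

11.47


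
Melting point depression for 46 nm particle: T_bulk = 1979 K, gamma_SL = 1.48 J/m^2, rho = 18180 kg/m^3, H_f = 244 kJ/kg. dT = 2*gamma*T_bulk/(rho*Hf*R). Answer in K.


Radius R = 46/2 = 23 nm = 2.3e-08 m
Convert H_f = 244 kJ/kg = 244000 J/kg
dT = 2 * gamma_SL * T_bulk / (rho * H_f * R)
dT = 2 * 1.48 * 1979 / (18180 * 244000 * 2.3e-08)
dT = 57.4 K

57.4


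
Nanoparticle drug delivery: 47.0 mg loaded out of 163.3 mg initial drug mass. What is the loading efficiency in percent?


Drug loading efficiency = (drug loaded / drug initial) * 100
DLE = 47.0 / 163.3 * 100
DLE = 0.2878 * 100
DLE = 28.78%

28.78


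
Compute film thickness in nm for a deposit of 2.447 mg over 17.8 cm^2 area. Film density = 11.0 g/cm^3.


Convert: m = 2.447 mg = 2.4470e-06 kg, A = 17.8 cm^2 = 1.7800e-03 m^2, rho = 11.0 g/cm^3 = 11000 kg/m^3
t = m / (A * rho)
t = 2.4470e-06 / (1.7800e-03 * 11000)
t = 1.2497e-07 m = 125.0 nm

125.0


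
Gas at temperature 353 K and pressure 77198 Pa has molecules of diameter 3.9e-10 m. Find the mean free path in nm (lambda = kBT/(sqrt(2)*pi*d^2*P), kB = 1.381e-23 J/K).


Mean free path: lambda = kB*T / (sqrt(2) * pi * d^2 * P)
lambda = 1.381e-23 * 353 / (sqrt(2) * pi * (3.9e-10)^2 * 77198)
lambda = 9.34476e-08 m
lambda = 93.45 nm

93.45


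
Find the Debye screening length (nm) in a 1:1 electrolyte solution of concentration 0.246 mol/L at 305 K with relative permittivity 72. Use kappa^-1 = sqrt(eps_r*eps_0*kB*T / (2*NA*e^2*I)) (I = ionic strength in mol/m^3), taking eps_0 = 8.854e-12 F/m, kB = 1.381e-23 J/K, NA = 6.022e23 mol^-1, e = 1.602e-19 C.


Ionic strength I = 0.246 * 1^2 * 1000 = 246 mol/m^3
kappa^-1 = sqrt(72 * 8.854e-12 * 1.381e-23 * 305 / (2 * 6.022e23 * (1.602e-19)^2 * 246))
kappa^-1 = 0.594 nm

0.594


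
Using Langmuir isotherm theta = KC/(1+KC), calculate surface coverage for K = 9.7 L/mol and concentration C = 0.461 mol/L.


Langmuir isotherm: theta = K*C / (1 + K*C)
K*C = 9.7 * 0.461 = 4.4717
theta = 4.4717 / (1 + 4.4717) = 4.4717 / 5.4717
theta = 0.8172

0.8172


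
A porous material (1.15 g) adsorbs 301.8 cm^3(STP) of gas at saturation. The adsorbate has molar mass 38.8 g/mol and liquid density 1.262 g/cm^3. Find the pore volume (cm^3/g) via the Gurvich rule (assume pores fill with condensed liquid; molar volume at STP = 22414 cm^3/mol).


Moles adsorbed n = V_ads / 22414 = 301.8 / 22414 = 1.346480e-02 mol
Liquid volume V_liq = n * M / rho_liq = 1.346480e-02 * 38.8 / 1.262 = 0.41397 cm^3
Specific pore volume V_pore = V_liq / m_sample = 0.41397 / 1.15
V_pore = 0.36 cm^3/g

0.36


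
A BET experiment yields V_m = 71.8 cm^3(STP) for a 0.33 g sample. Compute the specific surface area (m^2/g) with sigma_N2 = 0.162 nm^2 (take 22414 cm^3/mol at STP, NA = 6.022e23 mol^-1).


Number of moles in monolayer = V_m / 22414 = 71.8 / 22414 = 0.00320336
Number of molecules = moles * NA = 0.00320336 * 6.022e23
SA = molecules * sigma / mass
SA = (71.8 / 22414) * 6.022e23 * 0.162e-18 / 0.33
SA = 947.0 m^2/g

947.0


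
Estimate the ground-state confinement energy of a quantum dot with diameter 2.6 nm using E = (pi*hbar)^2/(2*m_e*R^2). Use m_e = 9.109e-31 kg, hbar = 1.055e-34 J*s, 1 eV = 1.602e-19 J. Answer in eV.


Radius R = 2.6/2 = 1.3 nm = 1.3e-09 m
E = (pi * 1.055e-34)^2 / (2 * 9.109e-31 * (1.3e-09)^2)
E(J) = 3.56794e-20
E = E(J) / 1.602e-19 = 0.2227 eV

0.2227


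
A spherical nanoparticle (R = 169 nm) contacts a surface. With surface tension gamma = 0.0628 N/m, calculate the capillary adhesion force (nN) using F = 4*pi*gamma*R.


Convert radius: R = 169 nm = 1.69e-07 m
F = 4 * pi * gamma * R
F = 4 * pi * 0.0628 * 1.69e-07
F = 1.33369e-07 N = 133.3694 nN

133.3694


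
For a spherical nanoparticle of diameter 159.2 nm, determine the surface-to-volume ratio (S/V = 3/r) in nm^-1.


Radius r = 159.2/2 = 79.6 nm
S/V = 3 / r = 3 / 79.6
S/V = 0.0377 nm^-1

0.0377


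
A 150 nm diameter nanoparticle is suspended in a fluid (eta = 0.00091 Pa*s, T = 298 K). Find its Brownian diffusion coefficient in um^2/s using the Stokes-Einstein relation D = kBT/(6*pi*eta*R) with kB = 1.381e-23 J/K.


Radius R = 150/2 = 75 nm = 7.5e-08 m
D = kB*T / (6*pi*eta*R)
D = 1.381e-23 * 298 / (6 * pi * 0.00091 * 7.5e-08)
D = 3.19894e-12 m^2/s = 3.199 um^2/s

3.199


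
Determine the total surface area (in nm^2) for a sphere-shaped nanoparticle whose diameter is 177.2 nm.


Radius r = 177.2/2 = 88.6 nm
Surface area SA = 4 * pi * r^2
SA = 4 * pi * (88.6)^2
SA = 98645.51 nm^2

98645.51


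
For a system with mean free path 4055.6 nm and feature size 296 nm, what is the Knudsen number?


Knudsen number Kn = lambda / L
Kn = 4055.6 / 296
Kn = 13.7014

13.7014


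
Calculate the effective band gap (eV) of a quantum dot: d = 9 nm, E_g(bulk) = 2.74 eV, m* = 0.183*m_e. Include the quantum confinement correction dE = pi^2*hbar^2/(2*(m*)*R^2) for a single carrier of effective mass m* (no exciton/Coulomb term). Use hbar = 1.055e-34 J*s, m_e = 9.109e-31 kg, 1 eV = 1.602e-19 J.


Radius R = 9/2 nm = 4.5e-09 m
Confinement energy dE = pi^2 * hbar^2 / (2 * m_eff * m_e * R^2)
dE = pi^2 * (1.055e-34)^2 / (2 * 0.183 * 9.109e-31 * (4.5e-09)^2) J, divided by 1.602e-19 J/eV
dE = 0.1016 eV
Total band gap = E_g(bulk) + dE = 2.74 + 0.1016 = 2.8416 eV

2.8416


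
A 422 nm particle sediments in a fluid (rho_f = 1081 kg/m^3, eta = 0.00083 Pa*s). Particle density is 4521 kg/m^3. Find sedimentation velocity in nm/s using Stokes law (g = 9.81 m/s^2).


Radius R = 422/2 nm = 2.11e-07 m
Density difference = 4521 - 1081 = 3440 kg/m^3
v = 2 * R^2 * (rho_p - rho_f) * g / (9 * eta)
v = 2 * (2.11e-07)^2 * 3440 * 9.81 / (9 * 0.00083)
v = 4.02255e-07 m/s = 402.2553 nm/s

402.2553
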